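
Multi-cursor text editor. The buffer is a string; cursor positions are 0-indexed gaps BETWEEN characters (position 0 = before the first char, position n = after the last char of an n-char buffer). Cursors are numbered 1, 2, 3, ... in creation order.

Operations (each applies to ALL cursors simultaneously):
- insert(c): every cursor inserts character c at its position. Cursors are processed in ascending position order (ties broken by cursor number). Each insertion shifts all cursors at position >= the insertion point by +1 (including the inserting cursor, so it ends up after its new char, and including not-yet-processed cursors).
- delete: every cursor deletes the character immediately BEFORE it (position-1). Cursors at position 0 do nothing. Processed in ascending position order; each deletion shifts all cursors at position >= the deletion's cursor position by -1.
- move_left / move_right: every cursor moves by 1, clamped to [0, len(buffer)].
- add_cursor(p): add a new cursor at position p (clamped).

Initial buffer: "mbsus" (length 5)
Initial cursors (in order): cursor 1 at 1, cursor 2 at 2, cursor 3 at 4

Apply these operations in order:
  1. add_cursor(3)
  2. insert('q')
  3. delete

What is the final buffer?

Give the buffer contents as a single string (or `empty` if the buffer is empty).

Answer: mbsus

Derivation:
After op 1 (add_cursor(3)): buffer="mbsus" (len 5), cursors c1@1 c2@2 c4@3 c3@4, authorship .....
After op 2 (insert('q')): buffer="mqbqsquqs" (len 9), cursors c1@2 c2@4 c4@6 c3@8, authorship .1.2.4.3.
After op 3 (delete): buffer="mbsus" (len 5), cursors c1@1 c2@2 c4@3 c3@4, authorship .....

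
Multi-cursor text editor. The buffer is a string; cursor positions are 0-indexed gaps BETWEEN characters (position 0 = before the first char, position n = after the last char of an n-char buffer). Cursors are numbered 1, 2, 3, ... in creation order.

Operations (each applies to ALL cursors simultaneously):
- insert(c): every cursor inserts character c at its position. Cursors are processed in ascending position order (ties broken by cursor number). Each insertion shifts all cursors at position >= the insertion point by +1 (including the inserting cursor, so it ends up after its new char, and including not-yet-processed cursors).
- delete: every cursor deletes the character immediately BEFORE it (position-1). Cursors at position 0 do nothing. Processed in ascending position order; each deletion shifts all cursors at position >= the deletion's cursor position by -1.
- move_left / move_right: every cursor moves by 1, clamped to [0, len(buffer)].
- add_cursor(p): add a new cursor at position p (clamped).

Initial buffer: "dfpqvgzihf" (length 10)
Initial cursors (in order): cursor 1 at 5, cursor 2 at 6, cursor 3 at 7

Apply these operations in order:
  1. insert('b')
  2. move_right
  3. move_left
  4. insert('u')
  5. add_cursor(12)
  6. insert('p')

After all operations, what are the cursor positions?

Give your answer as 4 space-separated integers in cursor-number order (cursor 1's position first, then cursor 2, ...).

Answer: 8 12 17 15

Derivation:
After op 1 (insert('b')): buffer="dfpqvbgbzbihf" (len 13), cursors c1@6 c2@8 c3@10, authorship .....1.2.3...
After op 2 (move_right): buffer="dfpqvbgbzbihf" (len 13), cursors c1@7 c2@9 c3@11, authorship .....1.2.3...
After op 3 (move_left): buffer="dfpqvbgbzbihf" (len 13), cursors c1@6 c2@8 c3@10, authorship .....1.2.3...
After op 4 (insert('u')): buffer="dfpqvbugbuzbuihf" (len 16), cursors c1@7 c2@10 c3@13, authorship .....11.22.33...
After op 5 (add_cursor(12)): buffer="dfpqvbugbuzbuihf" (len 16), cursors c1@7 c2@10 c4@12 c3@13, authorship .....11.22.33...
After op 6 (insert('p')): buffer="dfpqvbupgbupzbpupihf" (len 20), cursors c1@8 c2@12 c4@15 c3@17, authorship .....111.222.3433...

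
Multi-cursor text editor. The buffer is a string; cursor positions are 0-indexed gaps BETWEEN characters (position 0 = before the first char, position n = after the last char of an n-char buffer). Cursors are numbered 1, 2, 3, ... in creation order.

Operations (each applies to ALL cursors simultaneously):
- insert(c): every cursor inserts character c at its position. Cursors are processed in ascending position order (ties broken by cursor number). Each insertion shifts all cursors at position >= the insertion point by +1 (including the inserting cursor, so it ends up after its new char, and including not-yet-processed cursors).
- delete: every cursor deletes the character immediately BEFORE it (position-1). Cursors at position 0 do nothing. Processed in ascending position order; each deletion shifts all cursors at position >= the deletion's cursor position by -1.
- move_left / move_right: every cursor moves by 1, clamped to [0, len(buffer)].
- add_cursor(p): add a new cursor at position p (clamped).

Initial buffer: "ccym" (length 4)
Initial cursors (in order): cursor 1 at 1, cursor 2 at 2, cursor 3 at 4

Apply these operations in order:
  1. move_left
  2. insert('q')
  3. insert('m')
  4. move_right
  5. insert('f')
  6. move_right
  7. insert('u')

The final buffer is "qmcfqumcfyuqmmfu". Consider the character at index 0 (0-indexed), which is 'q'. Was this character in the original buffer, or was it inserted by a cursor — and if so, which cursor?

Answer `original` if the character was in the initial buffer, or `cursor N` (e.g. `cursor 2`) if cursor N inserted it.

Answer: cursor 1

Derivation:
After op 1 (move_left): buffer="ccym" (len 4), cursors c1@0 c2@1 c3@3, authorship ....
After op 2 (insert('q')): buffer="qcqcyqm" (len 7), cursors c1@1 c2@3 c3@6, authorship 1.2..3.
After op 3 (insert('m')): buffer="qmcqmcyqmm" (len 10), cursors c1@2 c2@5 c3@9, authorship 11.22..33.
After op 4 (move_right): buffer="qmcqmcyqmm" (len 10), cursors c1@3 c2@6 c3@10, authorship 11.22..33.
After op 5 (insert('f')): buffer="qmcfqmcfyqmmf" (len 13), cursors c1@4 c2@8 c3@13, authorship 11.122.2.33.3
After op 6 (move_right): buffer="qmcfqmcfyqmmf" (len 13), cursors c1@5 c2@9 c3@13, authorship 11.122.2.33.3
After op 7 (insert('u')): buffer="qmcfqumcfyuqmmfu" (len 16), cursors c1@6 c2@11 c3@16, authorship 11.1212.2.233.33
Authorship (.=original, N=cursor N): 1 1 . 1 2 1 2 . 2 . 2 3 3 . 3 3
Index 0: author = 1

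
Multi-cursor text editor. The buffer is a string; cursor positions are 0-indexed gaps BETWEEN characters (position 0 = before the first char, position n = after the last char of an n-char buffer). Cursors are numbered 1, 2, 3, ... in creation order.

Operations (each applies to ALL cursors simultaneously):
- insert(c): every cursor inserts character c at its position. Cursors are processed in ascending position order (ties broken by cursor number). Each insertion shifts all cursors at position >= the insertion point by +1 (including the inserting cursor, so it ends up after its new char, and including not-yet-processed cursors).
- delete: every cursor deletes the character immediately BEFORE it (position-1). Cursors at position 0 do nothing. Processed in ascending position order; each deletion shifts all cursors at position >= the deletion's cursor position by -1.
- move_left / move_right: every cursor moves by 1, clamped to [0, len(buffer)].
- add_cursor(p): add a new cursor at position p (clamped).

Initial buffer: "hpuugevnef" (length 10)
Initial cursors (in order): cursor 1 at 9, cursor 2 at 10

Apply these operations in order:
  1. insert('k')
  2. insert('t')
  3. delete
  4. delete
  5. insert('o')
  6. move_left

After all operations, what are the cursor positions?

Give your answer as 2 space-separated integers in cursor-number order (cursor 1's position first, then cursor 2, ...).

Answer: 9 11

Derivation:
After op 1 (insert('k')): buffer="hpuugevnekfk" (len 12), cursors c1@10 c2@12, authorship .........1.2
After op 2 (insert('t')): buffer="hpuugevnektfkt" (len 14), cursors c1@11 c2@14, authorship .........11.22
After op 3 (delete): buffer="hpuugevnekfk" (len 12), cursors c1@10 c2@12, authorship .........1.2
After op 4 (delete): buffer="hpuugevnef" (len 10), cursors c1@9 c2@10, authorship ..........
After op 5 (insert('o')): buffer="hpuugevneofo" (len 12), cursors c1@10 c2@12, authorship .........1.2
After op 6 (move_left): buffer="hpuugevneofo" (len 12), cursors c1@9 c2@11, authorship .........1.2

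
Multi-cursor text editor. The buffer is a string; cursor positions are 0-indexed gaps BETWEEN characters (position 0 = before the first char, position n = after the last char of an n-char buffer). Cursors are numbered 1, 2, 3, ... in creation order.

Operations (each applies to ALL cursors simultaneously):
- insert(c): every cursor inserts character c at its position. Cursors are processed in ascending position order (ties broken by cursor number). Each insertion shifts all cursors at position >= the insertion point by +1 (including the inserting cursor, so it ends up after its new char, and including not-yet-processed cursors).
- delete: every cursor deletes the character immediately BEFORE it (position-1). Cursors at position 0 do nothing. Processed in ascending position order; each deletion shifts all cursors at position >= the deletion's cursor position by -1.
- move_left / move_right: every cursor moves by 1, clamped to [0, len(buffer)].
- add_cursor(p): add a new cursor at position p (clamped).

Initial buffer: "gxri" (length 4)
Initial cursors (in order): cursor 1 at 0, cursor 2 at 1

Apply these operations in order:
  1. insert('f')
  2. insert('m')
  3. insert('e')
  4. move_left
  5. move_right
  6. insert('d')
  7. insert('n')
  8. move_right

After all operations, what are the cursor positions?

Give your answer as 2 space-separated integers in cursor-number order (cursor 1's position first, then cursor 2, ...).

Answer: 6 12

Derivation:
After op 1 (insert('f')): buffer="fgfxri" (len 6), cursors c1@1 c2@3, authorship 1.2...
After op 2 (insert('m')): buffer="fmgfmxri" (len 8), cursors c1@2 c2@5, authorship 11.22...
After op 3 (insert('e')): buffer="fmegfmexri" (len 10), cursors c1@3 c2@7, authorship 111.222...
After op 4 (move_left): buffer="fmegfmexri" (len 10), cursors c1@2 c2@6, authorship 111.222...
After op 5 (move_right): buffer="fmegfmexri" (len 10), cursors c1@3 c2@7, authorship 111.222...
After op 6 (insert('d')): buffer="fmedgfmedxri" (len 12), cursors c1@4 c2@9, authorship 1111.2222...
After op 7 (insert('n')): buffer="fmedngfmednxri" (len 14), cursors c1@5 c2@11, authorship 11111.22222...
After op 8 (move_right): buffer="fmedngfmednxri" (len 14), cursors c1@6 c2@12, authorship 11111.22222...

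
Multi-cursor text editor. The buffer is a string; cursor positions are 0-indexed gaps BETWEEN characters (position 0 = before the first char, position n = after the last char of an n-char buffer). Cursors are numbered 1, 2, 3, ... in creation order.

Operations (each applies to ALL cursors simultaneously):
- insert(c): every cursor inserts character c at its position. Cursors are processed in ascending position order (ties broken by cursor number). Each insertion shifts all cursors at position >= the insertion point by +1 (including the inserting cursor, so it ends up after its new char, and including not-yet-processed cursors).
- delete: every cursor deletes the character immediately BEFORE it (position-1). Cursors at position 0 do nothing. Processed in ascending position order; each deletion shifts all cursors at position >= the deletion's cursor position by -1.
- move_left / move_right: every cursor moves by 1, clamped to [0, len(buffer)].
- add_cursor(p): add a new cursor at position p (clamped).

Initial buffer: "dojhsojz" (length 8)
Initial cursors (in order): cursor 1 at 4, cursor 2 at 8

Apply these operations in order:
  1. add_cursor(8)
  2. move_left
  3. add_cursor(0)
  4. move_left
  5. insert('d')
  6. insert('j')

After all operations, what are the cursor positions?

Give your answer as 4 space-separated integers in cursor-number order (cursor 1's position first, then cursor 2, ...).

After op 1 (add_cursor(8)): buffer="dojhsojz" (len 8), cursors c1@4 c2@8 c3@8, authorship ........
After op 2 (move_left): buffer="dojhsojz" (len 8), cursors c1@3 c2@7 c3@7, authorship ........
After op 3 (add_cursor(0)): buffer="dojhsojz" (len 8), cursors c4@0 c1@3 c2@7 c3@7, authorship ........
After op 4 (move_left): buffer="dojhsojz" (len 8), cursors c4@0 c1@2 c2@6 c3@6, authorship ........
After op 5 (insert('d')): buffer="ddodjhsoddjz" (len 12), cursors c4@1 c1@4 c2@10 c3@10, authorship 4..1....23..
After op 6 (insert('j')): buffer="djdodjjhsoddjjjz" (len 16), cursors c4@2 c1@6 c2@14 c3@14, authorship 44..11....2323..

Answer: 6 14 14 2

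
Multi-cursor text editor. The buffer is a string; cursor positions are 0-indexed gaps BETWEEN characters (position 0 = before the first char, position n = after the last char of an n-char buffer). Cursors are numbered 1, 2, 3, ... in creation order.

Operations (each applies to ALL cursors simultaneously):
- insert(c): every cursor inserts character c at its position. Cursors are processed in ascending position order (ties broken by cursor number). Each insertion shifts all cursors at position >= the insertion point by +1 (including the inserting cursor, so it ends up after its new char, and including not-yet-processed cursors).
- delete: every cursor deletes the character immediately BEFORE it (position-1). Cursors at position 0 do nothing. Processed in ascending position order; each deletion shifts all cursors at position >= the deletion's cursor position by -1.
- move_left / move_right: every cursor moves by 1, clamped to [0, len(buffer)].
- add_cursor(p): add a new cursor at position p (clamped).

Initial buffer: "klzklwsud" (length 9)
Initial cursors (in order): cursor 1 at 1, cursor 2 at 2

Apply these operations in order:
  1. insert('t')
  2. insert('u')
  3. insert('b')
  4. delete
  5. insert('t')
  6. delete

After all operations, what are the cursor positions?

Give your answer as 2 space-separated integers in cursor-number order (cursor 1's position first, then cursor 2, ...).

Answer: 3 6

Derivation:
After op 1 (insert('t')): buffer="ktltzklwsud" (len 11), cursors c1@2 c2@4, authorship .1.2.......
After op 2 (insert('u')): buffer="ktultuzklwsud" (len 13), cursors c1@3 c2@6, authorship .11.22.......
After op 3 (insert('b')): buffer="ktubltubzklwsud" (len 15), cursors c1@4 c2@8, authorship .111.222.......
After op 4 (delete): buffer="ktultuzklwsud" (len 13), cursors c1@3 c2@6, authorship .11.22.......
After op 5 (insert('t')): buffer="ktutltutzklwsud" (len 15), cursors c1@4 c2@8, authorship .111.222.......
After op 6 (delete): buffer="ktultuzklwsud" (len 13), cursors c1@3 c2@6, authorship .11.22.......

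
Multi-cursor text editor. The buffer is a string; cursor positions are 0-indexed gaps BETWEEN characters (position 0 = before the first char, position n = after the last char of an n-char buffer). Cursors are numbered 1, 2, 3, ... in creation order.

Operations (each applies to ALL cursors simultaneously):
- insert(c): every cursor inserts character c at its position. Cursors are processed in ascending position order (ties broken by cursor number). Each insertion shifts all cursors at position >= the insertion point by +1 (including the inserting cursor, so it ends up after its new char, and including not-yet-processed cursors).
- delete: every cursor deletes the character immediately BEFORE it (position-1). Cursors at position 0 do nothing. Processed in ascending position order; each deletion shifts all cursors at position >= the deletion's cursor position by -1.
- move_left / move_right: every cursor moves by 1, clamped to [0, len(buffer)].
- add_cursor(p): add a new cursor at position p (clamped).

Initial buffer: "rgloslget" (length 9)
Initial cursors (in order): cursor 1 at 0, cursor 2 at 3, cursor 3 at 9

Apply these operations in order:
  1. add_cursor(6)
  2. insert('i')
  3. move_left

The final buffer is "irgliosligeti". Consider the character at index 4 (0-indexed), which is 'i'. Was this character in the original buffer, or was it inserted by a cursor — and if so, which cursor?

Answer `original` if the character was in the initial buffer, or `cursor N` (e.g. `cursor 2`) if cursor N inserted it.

After op 1 (add_cursor(6)): buffer="rgloslget" (len 9), cursors c1@0 c2@3 c4@6 c3@9, authorship .........
After op 2 (insert('i')): buffer="irgliosligeti" (len 13), cursors c1@1 c2@5 c4@9 c3@13, authorship 1...2...4...3
After op 3 (move_left): buffer="irgliosligeti" (len 13), cursors c1@0 c2@4 c4@8 c3@12, authorship 1...2...4...3
Authorship (.=original, N=cursor N): 1 . . . 2 . . . 4 . . . 3
Index 4: author = 2

Answer: cursor 2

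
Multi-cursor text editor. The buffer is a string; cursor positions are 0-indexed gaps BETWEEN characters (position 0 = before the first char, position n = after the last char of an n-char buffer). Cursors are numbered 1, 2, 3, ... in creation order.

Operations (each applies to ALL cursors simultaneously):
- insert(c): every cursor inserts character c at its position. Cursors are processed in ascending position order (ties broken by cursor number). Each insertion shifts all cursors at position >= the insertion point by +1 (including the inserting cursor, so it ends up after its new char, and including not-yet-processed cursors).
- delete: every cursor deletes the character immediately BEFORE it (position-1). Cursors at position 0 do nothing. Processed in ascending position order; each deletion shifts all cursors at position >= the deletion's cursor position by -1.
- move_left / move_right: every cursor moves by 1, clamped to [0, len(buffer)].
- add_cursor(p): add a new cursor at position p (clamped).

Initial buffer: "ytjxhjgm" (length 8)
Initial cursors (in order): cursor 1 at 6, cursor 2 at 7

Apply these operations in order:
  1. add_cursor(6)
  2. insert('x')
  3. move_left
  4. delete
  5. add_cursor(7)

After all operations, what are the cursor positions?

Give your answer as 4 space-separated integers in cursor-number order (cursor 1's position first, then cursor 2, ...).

After op 1 (add_cursor(6)): buffer="ytjxhjgm" (len 8), cursors c1@6 c3@6 c2@7, authorship ........
After op 2 (insert('x')): buffer="ytjxhjxxgxm" (len 11), cursors c1@8 c3@8 c2@10, authorship ......13.2.
After op 3 (move_left): buffer="ytjxhjxxgxm" (len 11), cursors c1@7 c3@7 c2@9, authorship ......13.2.
After op 4 (delete): buffer="ytjxhxxm" (len 8), cursors c1@5 c3@5 c2@6, authorship .....32.
After op 5 (add_cursor(7)): buffer="ytjxhxxm" (len 8), cursors c1@5 c3@5 c2@6 c4@7, authorship .....32.

Answer: 5 6 5 7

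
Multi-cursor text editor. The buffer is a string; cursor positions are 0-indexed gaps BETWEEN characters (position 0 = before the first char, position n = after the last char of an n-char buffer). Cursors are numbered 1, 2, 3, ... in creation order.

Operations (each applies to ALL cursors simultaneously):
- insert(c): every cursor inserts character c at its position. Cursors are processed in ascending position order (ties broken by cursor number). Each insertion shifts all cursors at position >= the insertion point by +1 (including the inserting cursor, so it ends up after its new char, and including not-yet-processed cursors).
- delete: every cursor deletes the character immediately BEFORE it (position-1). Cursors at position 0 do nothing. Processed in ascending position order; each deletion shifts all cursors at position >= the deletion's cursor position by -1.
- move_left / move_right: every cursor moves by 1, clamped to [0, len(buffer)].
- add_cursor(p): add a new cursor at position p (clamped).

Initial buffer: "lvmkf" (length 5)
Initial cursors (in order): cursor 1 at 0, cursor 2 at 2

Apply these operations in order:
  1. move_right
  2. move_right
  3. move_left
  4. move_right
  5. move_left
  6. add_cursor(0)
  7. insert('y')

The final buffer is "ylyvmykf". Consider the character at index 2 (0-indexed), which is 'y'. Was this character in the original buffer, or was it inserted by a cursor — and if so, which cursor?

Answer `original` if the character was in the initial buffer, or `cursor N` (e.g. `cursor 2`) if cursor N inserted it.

Answer: cursor 1

Derivation:
After op 1 (move_right): buffer="lvmkf" (len 5), cursors c1@1 c2@3, authorship .....
After op 2 (move_right): buffer="lvmkf" (len 5), cursors c1@2 c2@4, authorship .....
After op 3 (move_left): buffer="lvmkf" (len 5), cursors c1@1 c2@3, authorship .....
After op 4 (move_right): buffer="lvmkf" (len 5), cursors c1@2 c2@4, authorship .....
After op 5 (move_left): buffer="lvmkf" (len 5), cursors c1@1 c2@3, authorship .....
After op 6 (add_cursor(0)): buffer="lvmkf" (len 5), cursors c3@0 c1@1 c2@3, authorship .....
After op 7 (insert('y')): buffer="ylyvmykf" (len 8), cursors c3@1 c1@3 c2@6, authorship 3.1..2..
Authorship (.=original, N=cursor N): 3 . 1 . . 2 . .
Index 2: author = 1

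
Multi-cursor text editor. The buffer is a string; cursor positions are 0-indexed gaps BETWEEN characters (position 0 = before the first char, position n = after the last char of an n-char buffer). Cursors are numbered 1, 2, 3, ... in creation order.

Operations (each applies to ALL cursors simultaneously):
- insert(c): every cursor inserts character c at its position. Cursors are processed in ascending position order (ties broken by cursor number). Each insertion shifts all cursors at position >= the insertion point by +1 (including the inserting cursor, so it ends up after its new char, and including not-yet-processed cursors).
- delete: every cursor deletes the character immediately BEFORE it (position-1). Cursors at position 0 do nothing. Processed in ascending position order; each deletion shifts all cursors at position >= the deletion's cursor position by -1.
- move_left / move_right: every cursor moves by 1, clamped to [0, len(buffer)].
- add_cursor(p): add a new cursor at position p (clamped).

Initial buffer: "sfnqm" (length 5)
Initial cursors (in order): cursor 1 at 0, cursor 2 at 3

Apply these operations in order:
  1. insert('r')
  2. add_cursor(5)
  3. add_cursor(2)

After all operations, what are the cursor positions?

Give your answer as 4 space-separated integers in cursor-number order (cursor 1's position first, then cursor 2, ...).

After op 1 (insert('r')): buffer="rsfnrqm" (len 7), cursors c1@1 c2@5, authorship 1...2..
After op 2 (add_cursor(5)): buffer="rsfnrqm" (len 7), cursors c1@1 c2@5 c3@5, authorship 1...2..
After op 3 (add_cursor(2)): buffer="rsfnrqm" (len 7), cursors c1@1 c4@2 c2@5 c3@5, authorship 1...2..

Answer: 1 5 5 2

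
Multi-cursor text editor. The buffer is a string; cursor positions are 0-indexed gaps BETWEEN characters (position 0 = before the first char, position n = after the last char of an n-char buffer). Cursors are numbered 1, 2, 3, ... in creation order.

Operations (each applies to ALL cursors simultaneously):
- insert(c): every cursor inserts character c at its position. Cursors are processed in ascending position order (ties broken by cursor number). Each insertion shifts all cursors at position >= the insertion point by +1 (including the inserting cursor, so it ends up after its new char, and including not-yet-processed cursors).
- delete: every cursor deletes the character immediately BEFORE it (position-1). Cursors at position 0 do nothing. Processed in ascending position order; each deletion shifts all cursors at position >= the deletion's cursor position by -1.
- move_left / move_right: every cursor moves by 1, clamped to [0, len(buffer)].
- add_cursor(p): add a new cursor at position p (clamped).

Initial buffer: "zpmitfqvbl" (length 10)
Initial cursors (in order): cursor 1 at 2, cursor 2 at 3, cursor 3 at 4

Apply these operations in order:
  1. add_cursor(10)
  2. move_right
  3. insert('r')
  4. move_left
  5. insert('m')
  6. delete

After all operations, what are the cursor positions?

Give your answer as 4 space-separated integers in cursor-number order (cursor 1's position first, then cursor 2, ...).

After op 1 (add_cursor(10)): buffer="zpmitfqvbl" (len 10), cursors c1@2 c2@3 c3@4 c4@10, authorship ..........
After op 2 (move_right): buffer="zpmitfqvbl" (len 10), cursors c1@3 c2@4 c3@5 c4@10, authorship ..........
After op 3 (insert('r')): buffer="zpmrirtrfqvblr" (len 14), cursors c1@4 c2@6 c3@8 c4@14, authorship ...1.2.3.....4
After op 4 (move_left): buffer="zpmrirtrfqvblr" (len 14), cursors c1@3 c2@5 c3@7 c4@13, authorship ...1.2.3.....4
After op 5 (insert('m')): buffer="zpmmrimrtmrfqvblmr" (len 18), cursors c1@4 c2@7 c3@10 c4@17, authorship ...11.22.33.....44
After op 6 (delete): buffer="zpmrirtrfqvblr" (len 14), cursors c1@3 c2@5 c3@7 c4@13, authorship ...1.2.3.....4

Answer: 3 5 7 13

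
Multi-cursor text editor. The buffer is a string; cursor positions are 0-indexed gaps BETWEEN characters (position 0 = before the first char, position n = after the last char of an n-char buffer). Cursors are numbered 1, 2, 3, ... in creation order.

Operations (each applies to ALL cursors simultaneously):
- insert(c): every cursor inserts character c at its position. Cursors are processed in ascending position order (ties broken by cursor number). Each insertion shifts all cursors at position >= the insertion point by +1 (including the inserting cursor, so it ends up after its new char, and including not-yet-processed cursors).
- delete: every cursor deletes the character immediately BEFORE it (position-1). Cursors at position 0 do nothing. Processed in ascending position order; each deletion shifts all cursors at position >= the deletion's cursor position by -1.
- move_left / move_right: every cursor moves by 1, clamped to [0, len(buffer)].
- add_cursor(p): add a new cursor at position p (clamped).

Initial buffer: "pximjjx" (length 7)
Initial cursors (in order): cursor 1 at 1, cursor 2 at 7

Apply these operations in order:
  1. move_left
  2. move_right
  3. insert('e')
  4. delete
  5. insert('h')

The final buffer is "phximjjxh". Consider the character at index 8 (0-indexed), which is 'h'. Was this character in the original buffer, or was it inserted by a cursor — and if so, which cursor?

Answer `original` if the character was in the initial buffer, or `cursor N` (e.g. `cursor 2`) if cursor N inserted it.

After op 1 (move_left): buffer="pximjjx" (len 7), cursors c1@0 c2@6, authorship .......
After op 2 (move_right): buffer="pximjjx" (len 7), cursors c1@1 c2@7, authorship .......
After op 3 (insert('e')): buffer="peximjjxe" (len 9), cursors c1@2 c2@9, authorship .1......2
After op 4 (delete): buffer="pximjjx" (len 7), cursors c1@1 c2@7, authorship .......
After op 5 (insert('h')): buffer="phximjjxh" (len 9), cursors c1@2 c2@9, authorship .1......2
Authorship (.=original, N=cursor N): . 1 . . . . . . 2
Index 8: author = 2

Answer: cursor 2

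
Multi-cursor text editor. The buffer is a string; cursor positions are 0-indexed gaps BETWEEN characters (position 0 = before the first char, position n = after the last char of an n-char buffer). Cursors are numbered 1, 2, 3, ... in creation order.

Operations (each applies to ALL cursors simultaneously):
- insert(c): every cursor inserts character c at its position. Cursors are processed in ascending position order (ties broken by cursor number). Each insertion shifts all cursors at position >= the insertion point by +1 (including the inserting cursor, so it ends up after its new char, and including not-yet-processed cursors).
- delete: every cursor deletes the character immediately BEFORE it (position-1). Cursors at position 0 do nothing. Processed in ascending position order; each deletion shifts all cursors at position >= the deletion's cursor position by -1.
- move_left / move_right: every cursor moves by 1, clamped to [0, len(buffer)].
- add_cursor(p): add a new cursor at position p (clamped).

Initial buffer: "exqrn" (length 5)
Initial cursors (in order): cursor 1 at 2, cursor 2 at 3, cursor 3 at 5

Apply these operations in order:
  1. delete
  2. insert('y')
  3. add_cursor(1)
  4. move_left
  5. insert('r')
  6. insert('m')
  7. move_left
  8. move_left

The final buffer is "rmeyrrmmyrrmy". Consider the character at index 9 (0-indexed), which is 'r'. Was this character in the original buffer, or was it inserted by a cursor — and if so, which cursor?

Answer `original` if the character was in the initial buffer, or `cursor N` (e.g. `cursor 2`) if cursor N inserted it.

After op 1 (delete): buffer="er" (len 2), cursors c1@1 c2@1 c3@2, authorship ..
After op 2 (insert('y')): buffer="eyyry" (len 5), cursors c1@3 c2@3 c3@5, authorship .12.3
After op 3 (add_cursor(1)): buffer="eyyry" (len 5), cursors c4@1 c1@3 c2@3 c3@5, authorship .12.3
After op 4 (move_left): buffer="eyyry" (len 5), cursors c4@0 c1@2 c2@2 c3@4, authorship .12.3
After op 5 (insert('r')): buffer="reyrryrry" (len 9), cursors c4@1 c1@5 c2@5 c3@8, authorship 4.1122.33
After op 6 (insert('m')): buffer="rmeyrrmmyrrmy" (len 13), cursors c4@2 c1@8 c2@8 c3@12, authorship 44.112122.333
After op 7 (move_left): buffer="rmeyrrmmyrrmy" (len 13), cursors c4@1 c1@7 c2@7 c3@11, authorship 44.112122.333
After op 8 (move_left): buffer="rmeyrrmmyrrmy" (len 13), cursors c4@0 c1@6 c2@6 c3@10, authorship 44.112122.333
Authorship (.=original, N=cursor N): 4 4 . 1 1 2 1 2 2 . 3 3 3
Index 9: author = original

Answer: original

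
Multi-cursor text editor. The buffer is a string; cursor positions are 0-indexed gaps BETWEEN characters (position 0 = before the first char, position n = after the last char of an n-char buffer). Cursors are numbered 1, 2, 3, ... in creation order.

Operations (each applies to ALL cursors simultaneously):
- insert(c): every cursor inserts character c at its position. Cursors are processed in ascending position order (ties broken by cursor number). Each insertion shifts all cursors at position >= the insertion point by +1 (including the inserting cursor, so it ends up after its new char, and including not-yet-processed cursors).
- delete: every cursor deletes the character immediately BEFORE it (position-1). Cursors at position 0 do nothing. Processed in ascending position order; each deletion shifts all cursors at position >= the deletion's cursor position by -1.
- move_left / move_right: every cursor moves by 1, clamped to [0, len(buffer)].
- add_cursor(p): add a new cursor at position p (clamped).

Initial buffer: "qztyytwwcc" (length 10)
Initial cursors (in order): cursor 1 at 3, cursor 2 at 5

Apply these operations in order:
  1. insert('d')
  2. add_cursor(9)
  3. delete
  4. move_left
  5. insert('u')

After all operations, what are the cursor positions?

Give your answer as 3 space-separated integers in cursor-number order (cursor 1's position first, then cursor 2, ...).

After op 1 (insert('d')): buffer="qztdyydtwwcc" (len 12), cursors c1@4 c2@7, authorship ...1..2.....
After op 2 (add_cursor(9)): buffer="qztdyydtwwcc" (len 12), cursors c1@4 c2@7 c3@9, authorship ...1..2.....
After op 3 (delete): buffer="qztyytwcc" (len 9), cursors c1@3 c2@5 c3@6, authorship .........
After op 4 (move_left): buffer="qztyytwcc" (len 9), cursors c1@2 c2@4 c3@5, authorship .........
After op 5 (insert('u')): buffer="qzutyuyutwcc" (len 12), cursors c1@3 c2@6 c3@8, authorship ..1..2.3....

Answer: 3 6 8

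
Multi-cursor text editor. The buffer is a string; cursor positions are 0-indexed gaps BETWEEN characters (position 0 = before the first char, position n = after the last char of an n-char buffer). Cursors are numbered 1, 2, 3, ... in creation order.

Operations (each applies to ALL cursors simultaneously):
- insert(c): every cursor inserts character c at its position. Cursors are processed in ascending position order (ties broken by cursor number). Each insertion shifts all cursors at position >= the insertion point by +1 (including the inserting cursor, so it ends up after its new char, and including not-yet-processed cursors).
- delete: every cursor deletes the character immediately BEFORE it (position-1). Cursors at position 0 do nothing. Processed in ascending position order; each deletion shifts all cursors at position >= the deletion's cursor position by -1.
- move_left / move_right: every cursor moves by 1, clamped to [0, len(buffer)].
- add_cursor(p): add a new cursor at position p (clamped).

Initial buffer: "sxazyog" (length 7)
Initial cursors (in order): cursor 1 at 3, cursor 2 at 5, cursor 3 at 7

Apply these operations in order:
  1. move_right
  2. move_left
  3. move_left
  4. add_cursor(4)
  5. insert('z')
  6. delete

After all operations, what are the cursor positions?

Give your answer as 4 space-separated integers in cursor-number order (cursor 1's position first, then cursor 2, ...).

Answer: 2 4 5 4

Derivation:
After op 1 (move_right): buffer="sxazyog" (len 7), cursors c1@4 c2@6 c3@7, authorship .......
After op 2 (move_left): buffer="sxazyog" (len 7), cursors c1@3 c2@5 c3@6, authorship .......
After op 3 (move_left): buffer="sxazyog" (len 7), cursors c1@2 c2@4 c3@5, authorship .......
After op 4 (add_cursor(4)): buffer="sxazyog" (len 7), cursors c1@2 c2@4 c4@4 c3@5, authorship .......
After op 5 (insert('z')): buffer="sxzazzzyzog" (len 11), cursors c1@3 c2@7 c4@7 c3@9, authorship ..1..24.3..
After op 6 (delete): buffer="sxazyog" (len 7), cursors c1@2 c2@4 c4@4 c3@5, authorship .......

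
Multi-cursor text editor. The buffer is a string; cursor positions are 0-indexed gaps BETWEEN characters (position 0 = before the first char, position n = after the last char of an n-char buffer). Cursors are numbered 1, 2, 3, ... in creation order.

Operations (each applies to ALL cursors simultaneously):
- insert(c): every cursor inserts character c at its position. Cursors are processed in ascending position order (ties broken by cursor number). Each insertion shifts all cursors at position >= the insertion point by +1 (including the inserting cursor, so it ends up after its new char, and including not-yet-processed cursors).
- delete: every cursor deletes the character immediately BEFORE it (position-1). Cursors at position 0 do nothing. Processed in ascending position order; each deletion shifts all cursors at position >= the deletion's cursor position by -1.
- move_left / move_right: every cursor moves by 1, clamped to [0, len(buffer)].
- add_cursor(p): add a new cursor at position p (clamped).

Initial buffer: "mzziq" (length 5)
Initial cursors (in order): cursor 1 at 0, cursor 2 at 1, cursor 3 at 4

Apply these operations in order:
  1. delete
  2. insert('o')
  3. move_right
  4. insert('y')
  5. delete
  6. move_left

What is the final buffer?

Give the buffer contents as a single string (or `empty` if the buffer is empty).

Answer: oozzoq

Derivation:
After op 1 (delete): buffer="zzq" (len 3), cursors c1@0 c2@0 c3@2, authorship ...
After op 2 (insert('o')): buffer="oozzoq" (len 6), cursors c1@2 c2@2 c3@5, authorship 12..3.
After op 3 (move_right): buffer="oozzoq" (len 6), cursors c1@3 c2@3 c3@6, authorship 12..3.
After op 4 (insert('y')): buffer="oozyyzoqy" (len 9), cursors c1@5 c2@5 c3@9, authorship 12.12.3.3
After op 5 (delete): buffer="oozzoq" (len 6), cursors c1@3 c2@3 c3@6, authorship 12..3.
After op 6 (move_left): buffer="oozzoq" (len 6), cursors c1@2 c2@2 c3@5, authorship 12..3.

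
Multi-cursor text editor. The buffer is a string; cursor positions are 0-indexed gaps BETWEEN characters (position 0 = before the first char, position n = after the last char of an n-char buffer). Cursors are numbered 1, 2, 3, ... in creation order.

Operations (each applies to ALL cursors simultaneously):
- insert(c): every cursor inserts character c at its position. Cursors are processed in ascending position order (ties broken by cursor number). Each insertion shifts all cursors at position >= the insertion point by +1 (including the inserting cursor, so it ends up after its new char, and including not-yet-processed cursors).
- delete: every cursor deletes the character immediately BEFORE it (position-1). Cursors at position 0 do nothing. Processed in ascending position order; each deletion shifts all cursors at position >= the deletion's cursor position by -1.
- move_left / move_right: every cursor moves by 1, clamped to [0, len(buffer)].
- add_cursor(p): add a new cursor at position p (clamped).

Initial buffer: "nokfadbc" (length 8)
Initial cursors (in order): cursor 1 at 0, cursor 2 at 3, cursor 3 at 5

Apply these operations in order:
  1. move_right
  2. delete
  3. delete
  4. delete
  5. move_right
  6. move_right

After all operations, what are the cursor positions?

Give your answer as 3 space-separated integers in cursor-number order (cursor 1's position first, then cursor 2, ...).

After op 1 (move_right): buffer="nokfadbc" (len 8), cursors c1@1 c2@4 c3@6, authorship ........
After op 2 (delete): buffer="okabc" (len 5), cursors c1@0 c2@2 c3@3, authorship .....
After op 3 (delete): buffer="obc" (len 3), cursors c1@0 c2@1 c3@1, authorship ...
After op 4 (delete): buffer="bc" (len 2), cursors c1@0 c2@0 c3@0, authorship ..
After op 5 (move_right): buffer="bc" (len 2), cursors c1@1 c2@1 c3@1, authorship ..
After op 6 (move_right): buffer="bc" (len 2), cursors c1@2 c2@2 c3@2, authorship ..

Answer: 2 2 2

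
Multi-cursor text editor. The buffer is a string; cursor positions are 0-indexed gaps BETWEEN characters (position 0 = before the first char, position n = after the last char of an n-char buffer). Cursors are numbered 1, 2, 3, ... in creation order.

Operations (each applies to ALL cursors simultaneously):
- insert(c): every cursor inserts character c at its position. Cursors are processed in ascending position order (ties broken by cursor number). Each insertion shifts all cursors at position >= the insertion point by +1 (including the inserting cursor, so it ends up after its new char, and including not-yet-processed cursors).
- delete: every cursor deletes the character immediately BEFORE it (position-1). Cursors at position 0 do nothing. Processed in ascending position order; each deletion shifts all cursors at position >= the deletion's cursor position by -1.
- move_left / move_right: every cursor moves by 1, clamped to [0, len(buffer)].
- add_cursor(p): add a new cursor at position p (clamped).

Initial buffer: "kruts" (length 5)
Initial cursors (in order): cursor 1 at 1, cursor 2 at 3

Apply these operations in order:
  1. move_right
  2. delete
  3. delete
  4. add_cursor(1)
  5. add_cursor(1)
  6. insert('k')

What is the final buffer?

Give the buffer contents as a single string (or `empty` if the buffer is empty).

Answer: kkskk

Derivation:
After op 1 (move_right): buffer="kruts" (len 5), cursors c1@2 c2@4, authorship .....
After op 2 (delete): buffer="kus" (len 3), cursors c1@1 c2@2, authorship ...
After op 3 (delete): buffer="s" (len 1), cursors c1@0 c2@0, authorship .
After op 4 (add_cursor(1)): buffer="s" (len 1), cursors c1@0 c2@0 c3@1, authorship .
After op 5 (add_cursor(1)): buffer="s" (len 1), cursors c1@0 c2@0 c3@1 c4@1, authorship .
After op 6 (insert('k')): buffer="kkskk" (len 5), cursors c1@2 c2@2 c3@5 c4@5, authorship 12.34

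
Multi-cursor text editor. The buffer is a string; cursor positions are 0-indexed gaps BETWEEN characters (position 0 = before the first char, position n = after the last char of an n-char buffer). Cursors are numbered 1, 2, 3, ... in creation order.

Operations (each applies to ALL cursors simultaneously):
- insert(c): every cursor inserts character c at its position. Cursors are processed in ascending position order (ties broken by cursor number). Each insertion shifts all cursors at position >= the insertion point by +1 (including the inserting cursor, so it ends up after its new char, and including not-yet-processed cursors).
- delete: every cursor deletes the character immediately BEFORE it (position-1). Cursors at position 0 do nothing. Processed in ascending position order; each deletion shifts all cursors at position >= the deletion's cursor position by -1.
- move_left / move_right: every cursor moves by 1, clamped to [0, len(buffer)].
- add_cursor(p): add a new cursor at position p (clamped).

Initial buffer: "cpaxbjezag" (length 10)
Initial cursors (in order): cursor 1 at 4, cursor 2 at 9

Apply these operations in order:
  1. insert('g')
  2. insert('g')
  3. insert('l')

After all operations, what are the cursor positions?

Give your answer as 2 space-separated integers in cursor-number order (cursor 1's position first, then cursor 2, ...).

After op 1 (insert('g')): buffer="cpaxgbjezagg" (len 12), cursors c1@5 c2@11, authorship ....1.....2.
After op 2 (insert('g')): buffer="cpaxggbjezaggg" (len 14), cursors c1@6 c2@13, authorship ....11.....22.
After op 3 (insert('l')): buffer="cpaxgglbjezagglg" (len 16), cursors c1@7 c2@15, authorship ....111.....222.

Answer: 7 15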